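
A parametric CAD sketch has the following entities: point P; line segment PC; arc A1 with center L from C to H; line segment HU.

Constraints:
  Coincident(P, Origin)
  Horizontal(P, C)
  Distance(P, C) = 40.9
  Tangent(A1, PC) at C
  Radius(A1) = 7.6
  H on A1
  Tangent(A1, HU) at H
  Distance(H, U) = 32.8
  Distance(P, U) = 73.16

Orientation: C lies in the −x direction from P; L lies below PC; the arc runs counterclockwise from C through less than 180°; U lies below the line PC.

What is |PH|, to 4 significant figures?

46.88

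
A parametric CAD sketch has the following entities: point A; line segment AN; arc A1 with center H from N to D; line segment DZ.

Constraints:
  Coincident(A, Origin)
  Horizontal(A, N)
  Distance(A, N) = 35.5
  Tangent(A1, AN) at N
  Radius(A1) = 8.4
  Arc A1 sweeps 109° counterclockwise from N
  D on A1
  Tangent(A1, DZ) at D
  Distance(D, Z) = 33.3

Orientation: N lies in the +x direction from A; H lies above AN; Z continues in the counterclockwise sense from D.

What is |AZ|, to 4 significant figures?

53.66

A is at the origin; AN is horizontal with |AN| = 35.5 and N on the +x side, so N = (35.50, 0.000). A1 meets AN tangentially, so HN is at right angles to AN, so H = N + (0, 8.4) = (35.50, 8.400). On A1, N sits at bearing -90° from H; a 109° counterclockwise sweep puts D at bearing 19°, so D = H + 8.4·(cos 19°, sin 19°) = (43.44, 11.13). A1 meets DZ tangentially, so HD is at right angles to DZ, so DZ runs along (−sin 19°, cos 19°); with |DZ| = 33.3, Z = (32.60, 42.62). Then |AZ| = |Z − A| = 53.66.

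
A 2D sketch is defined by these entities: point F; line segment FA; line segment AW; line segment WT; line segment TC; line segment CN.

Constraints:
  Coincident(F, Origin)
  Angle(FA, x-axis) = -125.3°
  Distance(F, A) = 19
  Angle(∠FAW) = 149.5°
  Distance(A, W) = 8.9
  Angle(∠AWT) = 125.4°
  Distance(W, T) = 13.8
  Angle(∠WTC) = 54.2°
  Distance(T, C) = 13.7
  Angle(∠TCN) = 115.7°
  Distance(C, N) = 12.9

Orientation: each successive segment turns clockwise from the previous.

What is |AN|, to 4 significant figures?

2.374

F is at the origin; FA runs at -125.3° with length 19.0, so A = (-10.98, -15.51). ∠FAW = 149.5° gives AW at -155.8° from the x-axis; with |AW| = 8.9, W = (-19.10, -19.15). ∠AWT = 125.4° gives WT at 149.6° from the x-axis; with |WT| = 13.8, T = (-31.00, -12.17). ∠WTC = 54.2° gives TC at 23.80° from the x-axis; with |TC| = 13.7, C = (-18.46, -6.643). ∠TCN = 115.7° gives CN at -40.50° from the x-axis; with |CN| = 12.9, N = (-8.656, -15.02). Then |AN| = |N − A| = 2.374.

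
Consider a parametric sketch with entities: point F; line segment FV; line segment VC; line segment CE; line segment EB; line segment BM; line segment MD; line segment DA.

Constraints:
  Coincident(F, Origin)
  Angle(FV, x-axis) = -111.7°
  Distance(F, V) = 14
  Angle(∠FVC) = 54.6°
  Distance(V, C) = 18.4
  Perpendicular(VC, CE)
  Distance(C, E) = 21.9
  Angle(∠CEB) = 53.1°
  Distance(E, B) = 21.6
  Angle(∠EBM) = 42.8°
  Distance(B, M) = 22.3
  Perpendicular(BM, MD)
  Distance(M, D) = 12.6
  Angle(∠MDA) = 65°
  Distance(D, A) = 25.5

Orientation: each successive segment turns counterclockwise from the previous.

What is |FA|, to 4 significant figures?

7.625

F is at the origin; FV runs at -111.7° with length 14.0, so V = (-5.176, -13.01). ∠FVC = 54.6° gives VC at 13.70° from the x-axis; with |VC| = 18.4, C = (12.70, -8.650). VC is perpendicular to CE, so CE runs at 103.7°; with |CE| = 21.9, E = (7.513, 12.63). ∠CEB = 53.1° gives EB at -129.4° from the x-axis; with |EB| = 21.6, B = (-6.197, -4.064). ∠EBM = 42.8° gives BM at 7.800° from the x-axis; with |BM| = 22.3, M = (15.90, -1.038). BM ⟂ MD, so MD runs at 97.80°; with |MD| = 12.6, D = (14.19, 11.45). ∠MDA = 65.0° gives DA at -147.2° from the x-axis; with |DA| = 25.5, A = (-7.248, -2.368). Then |FA| = |A − F| = 7.625.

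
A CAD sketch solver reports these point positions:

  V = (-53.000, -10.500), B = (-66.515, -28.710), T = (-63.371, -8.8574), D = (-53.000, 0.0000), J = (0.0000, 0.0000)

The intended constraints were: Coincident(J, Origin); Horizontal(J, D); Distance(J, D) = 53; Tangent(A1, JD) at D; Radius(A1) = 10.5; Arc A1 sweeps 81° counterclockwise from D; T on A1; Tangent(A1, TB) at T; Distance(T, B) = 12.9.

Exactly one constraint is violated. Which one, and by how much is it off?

Distance(T, B) = 12.9 — off by 7.20.

J = (0.00, 0.00) ✓; J.y = 0.00, D.y = 0.00 ✓; |JD| = 53.00 ✓; ∠(VD, DJ) = 90.00° ✓; |VD| = 10.50 ✓; bearing(V→T) − bearing(V→D) = 81.00° ✓; |VT| = 10.50 ✓; ∠(VT, TB) = 90.00° ✓; |TB| = 20.10 ✗.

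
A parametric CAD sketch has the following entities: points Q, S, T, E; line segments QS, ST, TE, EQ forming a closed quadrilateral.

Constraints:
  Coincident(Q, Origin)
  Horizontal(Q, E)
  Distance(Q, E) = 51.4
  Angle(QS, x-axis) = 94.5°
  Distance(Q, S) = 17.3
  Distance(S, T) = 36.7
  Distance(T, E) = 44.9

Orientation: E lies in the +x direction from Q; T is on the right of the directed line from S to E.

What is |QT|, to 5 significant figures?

20.309

Checks: |ST| = 36.70 ✓; |TE| = 44.90 ✓.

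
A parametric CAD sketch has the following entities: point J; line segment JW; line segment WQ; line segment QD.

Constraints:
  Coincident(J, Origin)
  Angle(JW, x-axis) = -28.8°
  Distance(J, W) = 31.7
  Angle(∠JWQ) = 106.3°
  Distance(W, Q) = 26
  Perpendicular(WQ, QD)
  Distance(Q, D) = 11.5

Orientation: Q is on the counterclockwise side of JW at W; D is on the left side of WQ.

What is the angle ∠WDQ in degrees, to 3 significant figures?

66.1°

J is at the origin; JW runs at -28.8° with length 31.7, so W = 31.7·(cos -28.8°, sin -28.8°) = (27.8, -15.3). ∠JWQ = 106.3°, so WQ runs at -28.8° + (180° − 106.3°) = 44.9° from the x-axis; with |WQ| = 26.0, Q = W + 26.0·(cos 44.9°, sin 44.9°) = (46.2, 3.08). WQ is perpendicular to QD; with |QD| = 11.5 on the left of WQ, D = Q + 11.5·(-0.706, 0.708) = (38.1, 11.2). Then cos ∠WDQ = DW·DQ / (|DW||DQ|), giving 66.1°.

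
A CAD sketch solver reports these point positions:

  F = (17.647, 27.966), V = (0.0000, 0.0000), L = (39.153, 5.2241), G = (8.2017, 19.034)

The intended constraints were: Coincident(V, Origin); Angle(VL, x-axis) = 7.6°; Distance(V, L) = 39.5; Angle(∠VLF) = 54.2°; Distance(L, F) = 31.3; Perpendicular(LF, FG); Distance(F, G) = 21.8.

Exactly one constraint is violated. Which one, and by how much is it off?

Distance(F, G) = 21.8 — off by 8.80.

V = (0.00, 0.00) ✓; VL at 7.600° ✓; |VL| = 39.50 ✓; ∠VLF = 54.20° ✓; |LF| = 31.30 ✓; ∠(LF, FG) = 90.00° ✓; |FG| = 13.00 ✗.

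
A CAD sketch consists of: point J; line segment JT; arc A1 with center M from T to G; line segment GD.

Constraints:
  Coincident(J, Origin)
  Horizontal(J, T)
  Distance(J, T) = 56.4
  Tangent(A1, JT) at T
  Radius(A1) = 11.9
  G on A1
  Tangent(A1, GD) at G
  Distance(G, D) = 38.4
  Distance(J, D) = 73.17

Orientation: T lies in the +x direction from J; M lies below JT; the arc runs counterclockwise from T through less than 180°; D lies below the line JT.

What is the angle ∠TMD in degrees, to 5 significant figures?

173.22°

Checks: |JT| = 56.40 ✓; |MG| = 11.90 ✓; ∠(MG, GD) = 90.00° ✓; |GD| = 38.40 ✓; |JD| = 73.17 ✓.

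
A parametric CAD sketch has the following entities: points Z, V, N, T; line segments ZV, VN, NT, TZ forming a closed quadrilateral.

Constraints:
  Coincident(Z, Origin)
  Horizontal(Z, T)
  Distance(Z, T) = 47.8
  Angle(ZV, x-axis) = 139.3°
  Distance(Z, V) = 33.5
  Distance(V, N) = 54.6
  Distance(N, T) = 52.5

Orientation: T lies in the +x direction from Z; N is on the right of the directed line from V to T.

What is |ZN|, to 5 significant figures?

25.521

Z is at the origin; ZT is horizontal with |ZT| = 47.8 and T in +x, so T = (47.8, 0). ZV runs at 139.3° with |ZV| = 33.5, so V = (-25.398, 21.845). N is determined by |VN| = 54.6 and |NT| = 52.5 together: it lies at the intersection of circle(V, 54.6) and circle(T, 52.5). With |VT| = 76.388, the foot of the radical line on VT is 39.666 from V and the perpendicular offset is √(54.6² − 39.666²) = 37.520. Taking the right-of-VT solution: N = (1.8819, -25.452).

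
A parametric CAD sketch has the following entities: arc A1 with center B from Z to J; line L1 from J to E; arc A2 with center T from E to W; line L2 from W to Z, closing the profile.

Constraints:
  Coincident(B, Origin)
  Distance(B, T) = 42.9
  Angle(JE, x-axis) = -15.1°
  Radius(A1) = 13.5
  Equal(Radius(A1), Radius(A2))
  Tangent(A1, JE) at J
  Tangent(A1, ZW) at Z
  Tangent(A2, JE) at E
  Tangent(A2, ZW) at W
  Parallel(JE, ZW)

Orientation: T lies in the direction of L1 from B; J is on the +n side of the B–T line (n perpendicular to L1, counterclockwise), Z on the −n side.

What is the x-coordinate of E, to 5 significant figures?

44.936

Tangency of A1 to both parallel lines with radius 13.5 puts J and Z at B ± 13.5·n: J = (3.5168, 13.034), Z = (-3.5168, -13.034). Equal radii place E and W the same way about T: E = T + 13.5·n = (44.936, 1.8582), W = T − 13.5·n = (37.902, -24.210). So E.x = 44.936.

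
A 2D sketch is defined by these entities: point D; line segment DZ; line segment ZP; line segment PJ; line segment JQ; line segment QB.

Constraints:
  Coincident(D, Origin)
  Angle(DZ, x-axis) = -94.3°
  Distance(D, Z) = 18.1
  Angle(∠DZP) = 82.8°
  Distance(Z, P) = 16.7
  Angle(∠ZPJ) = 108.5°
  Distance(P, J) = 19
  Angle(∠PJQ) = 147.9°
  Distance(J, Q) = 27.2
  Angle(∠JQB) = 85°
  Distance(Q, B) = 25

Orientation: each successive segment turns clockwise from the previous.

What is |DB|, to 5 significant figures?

20.878

D is at the origin; DZ runs at -94.3° with length 18.1, so Z = (-1.3571, -18.049). ∠DZP = 82.8° gives ZP at 168.50° from the x-axis; with |ZP| = 16.7, P = (-17.722, -14.720). ∠ZPJ = 108.5° gives PJ at 97.000° from the x-axis; with |PJ| = 19.0, J = (-20.037, 4.1388). ∠PJQ = 147.9° gives JQ at 64.900° from the x-axis; with |JQ| = 27.2, Q = (-8.4992, 28.770). ∠JQB = 85.0° gives QB at -30.100° from the x-axis; with |QB| = 25.0, B = (13.130, 16.232). Then |DB| = |B − D| = 20.878.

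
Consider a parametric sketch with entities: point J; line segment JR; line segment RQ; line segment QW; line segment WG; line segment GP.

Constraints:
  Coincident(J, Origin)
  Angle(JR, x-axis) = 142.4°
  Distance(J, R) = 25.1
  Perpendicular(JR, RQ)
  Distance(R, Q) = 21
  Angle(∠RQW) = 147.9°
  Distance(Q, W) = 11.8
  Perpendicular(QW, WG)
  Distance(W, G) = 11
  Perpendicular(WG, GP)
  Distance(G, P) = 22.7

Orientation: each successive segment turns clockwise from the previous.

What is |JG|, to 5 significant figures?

26.889

∠RQW = 147.9° gives QW at 20.300° from the x-axis; with |QW| = 11.8, W = (3.9937, 36.047). QW ⟂ WG, so WG runs at -69.700°; with |WG| = 11.0, G = (7.8100, 25.730). Then |JG| = |G − J| = 26.889.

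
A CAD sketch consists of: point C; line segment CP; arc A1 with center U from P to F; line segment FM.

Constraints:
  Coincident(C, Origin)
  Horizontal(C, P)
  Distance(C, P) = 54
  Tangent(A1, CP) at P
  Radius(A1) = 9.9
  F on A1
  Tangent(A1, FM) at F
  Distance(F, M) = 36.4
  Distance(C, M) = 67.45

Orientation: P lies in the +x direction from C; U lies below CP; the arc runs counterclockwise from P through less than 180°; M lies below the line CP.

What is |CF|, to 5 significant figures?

45.511

Checks: |UF| = 9.900 ✓; ∠(UF, FM) = 90.00° ✓; |FM| = 36.40 ✓; |CM| = 67.45 ✓.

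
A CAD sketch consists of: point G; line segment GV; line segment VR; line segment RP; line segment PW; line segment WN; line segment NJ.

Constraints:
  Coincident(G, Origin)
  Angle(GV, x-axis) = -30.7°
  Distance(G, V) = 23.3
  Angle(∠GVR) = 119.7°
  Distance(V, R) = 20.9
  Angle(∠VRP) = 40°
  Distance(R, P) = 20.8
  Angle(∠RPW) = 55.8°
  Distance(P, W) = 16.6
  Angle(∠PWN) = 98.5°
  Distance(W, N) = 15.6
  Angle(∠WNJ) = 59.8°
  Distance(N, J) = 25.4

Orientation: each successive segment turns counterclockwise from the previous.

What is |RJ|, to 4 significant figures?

19.83

G is at the origin; GV runs at -30.7° with length 23.3, so V = (20.03, -11.90). ∠GVR = 119.7° gives VR at 29.60° from the x-axis; with |VR| = 20.9, R = (38.21, -1.572). ∠VRP = 40.0° gives RP at 169.6° from the x-axis; with |RP| = 20.8, P = (17.75, 2.183). ∠RPW = 55.8° gives PW at -66.20° from the x-axis; with |PW| = 16.6, W = (24.45, -13.01). ∠PWN = 98.5° gives WN at 15.30° from the x-axis; with |WN| = 15.6, N = (39.49, -8.889). ∠WNJ = 59.8° gives NJ at 135.5° from the x-axis; with |NJ| = 25.4, J = (21.38, 8.914). Then |RJ| = |J − R| = 19.83.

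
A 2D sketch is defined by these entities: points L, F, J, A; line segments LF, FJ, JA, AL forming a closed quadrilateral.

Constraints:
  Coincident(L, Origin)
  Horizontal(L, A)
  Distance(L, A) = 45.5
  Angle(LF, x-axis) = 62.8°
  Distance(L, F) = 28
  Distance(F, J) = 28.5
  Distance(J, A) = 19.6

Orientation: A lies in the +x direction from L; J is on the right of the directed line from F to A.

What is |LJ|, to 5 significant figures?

25.907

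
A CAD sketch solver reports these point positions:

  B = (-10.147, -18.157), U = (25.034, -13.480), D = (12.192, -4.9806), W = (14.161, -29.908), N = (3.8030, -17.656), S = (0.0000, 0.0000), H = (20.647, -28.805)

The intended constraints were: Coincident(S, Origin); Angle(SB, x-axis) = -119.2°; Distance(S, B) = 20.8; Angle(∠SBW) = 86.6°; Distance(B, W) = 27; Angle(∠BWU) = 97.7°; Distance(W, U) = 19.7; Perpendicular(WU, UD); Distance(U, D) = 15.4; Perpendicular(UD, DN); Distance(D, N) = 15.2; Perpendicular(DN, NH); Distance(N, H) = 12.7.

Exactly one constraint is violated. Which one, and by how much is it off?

Distance(N, H) = 12.7 — off by 7.50.

S = (0.00, 0.00) ✓; SB at -119.2° ✓; |SB| = 20.80 ✓; ∠SBW = 86.60° ✓; |BW| = 27.00 ✓; ∠BWU = 97.70° ✓; |WU| = 19.70 ✓; ∠(WU, UD) = 90.00° ✓; |UD| = 15.40 ✓; ∠(UD, DN) = 90.00° ✓; |DN| = 15.20 ✓; ∠(DN, NH) = 90.00° ✓; |NH| = 20.20 ✗.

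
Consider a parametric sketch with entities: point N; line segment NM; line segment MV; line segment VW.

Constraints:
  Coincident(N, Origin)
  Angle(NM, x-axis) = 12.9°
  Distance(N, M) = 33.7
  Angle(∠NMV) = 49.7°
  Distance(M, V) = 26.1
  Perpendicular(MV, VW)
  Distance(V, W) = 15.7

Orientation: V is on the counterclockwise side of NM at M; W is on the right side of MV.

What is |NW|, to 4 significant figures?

41.62

N is at the origin; NM runs at 12.9° with length 33.7, so M = 33.7·(cos 12.9°, sin 12.9°) = (32.85, 7.524). ∠NMV = 49.7°, so MV runs at 12.9° + (180° − 49.7°) = 143.2° from the x-axis; with |MV| = 26.1, V = M + 26.1·(cos 143.2°, sin 143.2°) = (11.95, 23.16). The perpendicularity gives VW at right angles to MV; with |VW| = 15.7 on the right of MV, W = V + 15.7·(0.5990, 0.8007) = (21.36, 35.73). Then |NW| = |W − N| = 41.62.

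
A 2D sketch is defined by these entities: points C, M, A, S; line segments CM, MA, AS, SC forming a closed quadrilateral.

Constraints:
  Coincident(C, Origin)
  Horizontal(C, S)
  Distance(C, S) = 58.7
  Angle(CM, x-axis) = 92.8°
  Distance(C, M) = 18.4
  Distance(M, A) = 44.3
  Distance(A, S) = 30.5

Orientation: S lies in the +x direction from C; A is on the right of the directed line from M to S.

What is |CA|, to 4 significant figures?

33.31

C is at the origin; C and S share the same y with |CS| = 58.7 and S in +x, so S = (58.7, 0). CM runs at 92.8° with |CM| = 18.4, so M = (-0.8988, 18.38). A is determined by |MA| = 44.3 and |AS| = 30.5 together: it lies at the intersection of circle(M, 44.3) and circle(S, 30.5). With |MS| = 62.37, the foot of the radical line on MS is 39.46 from M and the perpendicular offset is √(44.3² − 39.46²) = 20.14. Taking the right-of-MS solution: A = (30.88, -12.49).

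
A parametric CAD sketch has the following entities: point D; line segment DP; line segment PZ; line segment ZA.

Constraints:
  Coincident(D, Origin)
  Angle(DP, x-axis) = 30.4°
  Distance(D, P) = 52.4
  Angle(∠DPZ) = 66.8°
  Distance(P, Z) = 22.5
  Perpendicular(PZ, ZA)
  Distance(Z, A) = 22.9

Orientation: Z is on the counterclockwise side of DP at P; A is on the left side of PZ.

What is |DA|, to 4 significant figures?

25.33

D is at the origin; DP runs at 30.4° with length 52.4, so P = 52.4·(cos 30.4°, sin 30.4°) = (45.20, 26.52). ∠DPZ = 66.8°, so PZ runs at 30.4° + (180° − 66.8°) = 143.6° from the x-axis; with |PZ| = 22.5, Z = P + 22.5·(cos 143.6°, sin 143.6°) = (27.09, 39.87). PZ is perpendicular to ZA; with |ZA| = 22.9 on the left of PZ, A = Z + 22.9·(-0.5934, -0.8049) = (13.50, 21.44). Then |DA| = |A − D| = 25.33.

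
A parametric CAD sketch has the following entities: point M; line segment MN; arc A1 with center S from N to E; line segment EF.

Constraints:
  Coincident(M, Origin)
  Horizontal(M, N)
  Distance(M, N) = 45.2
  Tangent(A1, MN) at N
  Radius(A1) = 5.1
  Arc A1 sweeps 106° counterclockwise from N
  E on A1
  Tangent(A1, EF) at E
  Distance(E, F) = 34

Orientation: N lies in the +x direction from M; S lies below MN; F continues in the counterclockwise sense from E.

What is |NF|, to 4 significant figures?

39.44

M is at the origin; MN is horizontal with |MN| = 45.2 and N on the +x side, so N = (45.20, 0.000). Since A1 is tangent to MN there, SN ⟂ MN, so S = N + (0, -5.1) = (45.20, -5.100). On A1, N sits at bearing 90° from S; a 106° counterclockwise sweep puts E at bearing 196°, so E = S + 5.1·(cos 196°, sin 196°) = (40.30, -6.506). Tangency of A1 to EF means the radius SE is perpendicular to EF, so EF runs along (−sin 196°, cos 196°); with |EF| = 34.0, F = (49.67, -39.19). Then |NF| = |F − N| = 39.44.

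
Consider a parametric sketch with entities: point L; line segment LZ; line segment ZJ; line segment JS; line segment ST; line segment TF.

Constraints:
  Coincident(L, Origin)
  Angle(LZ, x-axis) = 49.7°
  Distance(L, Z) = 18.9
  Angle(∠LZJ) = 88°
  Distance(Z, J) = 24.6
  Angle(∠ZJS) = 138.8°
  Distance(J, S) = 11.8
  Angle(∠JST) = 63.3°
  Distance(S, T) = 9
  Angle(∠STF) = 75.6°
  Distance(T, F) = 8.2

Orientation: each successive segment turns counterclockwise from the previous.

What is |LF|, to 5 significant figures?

28.251

∠JST = 63.3° gives ST at -60.400° from the x-axis; with |ST| = 9.0, T = (-14.421, 21.239). ∠STF = 75.6° gives TF at 44.000° from the x-axis; with |TF| = 8.2, F = (-8.5220, 26.935). Then |LF| = |F − L| = 28.251.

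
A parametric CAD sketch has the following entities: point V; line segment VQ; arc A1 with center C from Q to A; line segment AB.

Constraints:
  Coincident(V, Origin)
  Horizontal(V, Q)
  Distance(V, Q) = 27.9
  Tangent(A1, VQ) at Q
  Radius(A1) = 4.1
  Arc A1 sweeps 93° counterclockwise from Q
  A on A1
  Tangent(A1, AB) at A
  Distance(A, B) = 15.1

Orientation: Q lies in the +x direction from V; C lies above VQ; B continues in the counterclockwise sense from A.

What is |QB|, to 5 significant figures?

19.673

V is at the origin; V and Q share the same y with |VQ| = 27.9 and Q on the +x side, so Q = (27.900, 0.0000). Tangency of A1 to VQ means the radius CQ is perpendicular to VQ, so C = Q + (0, 4.1) = (27.900, 4.1000). On A1, Q sits at bearing -90° from C; a 93° counterclockwise sweep puts A at bearing 3°, so A = C + 4.1·(cos 3°, sin 3°) = (31.994, 4.3146). Tangency of A1 to AB means the radius CA is perpendicular to AB, so AB runs along (−sin 3°, cos 3°); with |AB| = 15.1, B = (31.204, 19.394). Then |QB| = |B − Q| = 19.673.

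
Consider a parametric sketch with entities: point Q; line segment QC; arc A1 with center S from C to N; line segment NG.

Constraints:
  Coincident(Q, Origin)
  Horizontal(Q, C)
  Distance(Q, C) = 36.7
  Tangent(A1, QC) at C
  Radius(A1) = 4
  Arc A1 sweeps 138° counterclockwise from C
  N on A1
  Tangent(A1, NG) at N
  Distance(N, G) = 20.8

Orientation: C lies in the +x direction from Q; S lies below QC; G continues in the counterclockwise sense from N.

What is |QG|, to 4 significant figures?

53.71

On A1, C sits at bearing 90° from S; a 138° counterclockwise sweep puts N at bearing 228°, so N = S + 4.0·(cos 228°, sin 228°) = (34.02, -6.973). A1 meets NG tangentially, so SN is at right angles to NG, so NG runs along (−sin 228°, cos 228°); with |NG| = 20.8, G = (49.48, -20.89). Then |QG| = |G − Q| = 53.71.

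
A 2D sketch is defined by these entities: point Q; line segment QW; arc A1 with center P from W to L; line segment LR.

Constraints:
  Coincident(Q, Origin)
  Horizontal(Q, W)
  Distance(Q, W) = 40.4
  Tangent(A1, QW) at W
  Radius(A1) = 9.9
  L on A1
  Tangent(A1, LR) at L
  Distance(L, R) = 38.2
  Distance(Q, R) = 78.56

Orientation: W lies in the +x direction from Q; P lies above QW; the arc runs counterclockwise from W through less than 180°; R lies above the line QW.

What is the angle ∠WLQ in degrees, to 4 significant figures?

23.15°

Checks: |PW| = 9.900 ✓; |PL| = 9.900 ✓; ∠(PL, LR) = 90.00° ✓; |LR| = 38.20 ✓; |QR| = 78.56 ✓.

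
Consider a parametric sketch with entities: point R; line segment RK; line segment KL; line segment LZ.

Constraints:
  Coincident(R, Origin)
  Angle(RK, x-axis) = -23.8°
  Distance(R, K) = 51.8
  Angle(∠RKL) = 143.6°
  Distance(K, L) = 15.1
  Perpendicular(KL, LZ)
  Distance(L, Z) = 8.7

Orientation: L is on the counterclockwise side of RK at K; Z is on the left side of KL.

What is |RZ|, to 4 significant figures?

60.92

R is at the origin; RK runs at -23.8° with length 51.8, so K = 51.8·(cos -23.8°, sin -23.8°) = (47.39, -20.90). ∠RKL = 143.6°, so KL runs at -23.8° + (180° − 143.6°) = 12.60° from the x-axis; with |KL| = 15.1, L = K + 15.1·(cos 12.60°, sin 12.60°) = (62.13, -17.61). KL is perpendicular to LZ; with |LZ| = 8.7 on the left of KL, Z = L + 8.7·(-0.2181, 0.9759) = (60.23, -9.119). Then |RZ| = |Z − R| = 60.92.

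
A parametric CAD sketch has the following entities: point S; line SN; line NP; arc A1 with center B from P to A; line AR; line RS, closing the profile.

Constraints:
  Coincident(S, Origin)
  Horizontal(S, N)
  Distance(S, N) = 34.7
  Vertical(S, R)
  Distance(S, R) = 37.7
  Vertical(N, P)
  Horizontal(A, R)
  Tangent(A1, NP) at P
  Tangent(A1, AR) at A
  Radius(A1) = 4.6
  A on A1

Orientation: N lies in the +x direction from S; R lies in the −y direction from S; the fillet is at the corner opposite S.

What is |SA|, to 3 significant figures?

48.2

S is at the origin; SN is horizontal with |SN| = 34.7 and N on the +x side, so N = (34.7, 0.00). S and R share the same x with |SR| = 37.7 and R on the −y side, so R = (0.00, -37.7). The virtual corner opposite S is at (34.7, -37.7). The tangent condition forces BP to be normal to NP and A1 meets AR tangentially, so BA is at right angles to AR, with radius 4.6, so the center B sits 4.6 in from both sides at B = (30.1, -33.1). That places the tangent points at P = (34.7, -33.1) on NP and A = (30.1, -37.7) on AR. Then |SA| = |A − S| = 48.2.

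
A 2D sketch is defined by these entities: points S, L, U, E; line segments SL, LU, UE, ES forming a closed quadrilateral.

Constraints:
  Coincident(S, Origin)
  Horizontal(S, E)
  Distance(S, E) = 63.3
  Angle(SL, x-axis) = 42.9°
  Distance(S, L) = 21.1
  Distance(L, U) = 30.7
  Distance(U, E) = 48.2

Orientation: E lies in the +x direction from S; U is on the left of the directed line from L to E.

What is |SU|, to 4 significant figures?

51.64

Checks: |LU| = 30.70 ✓; |UE| = 48.20 ✓.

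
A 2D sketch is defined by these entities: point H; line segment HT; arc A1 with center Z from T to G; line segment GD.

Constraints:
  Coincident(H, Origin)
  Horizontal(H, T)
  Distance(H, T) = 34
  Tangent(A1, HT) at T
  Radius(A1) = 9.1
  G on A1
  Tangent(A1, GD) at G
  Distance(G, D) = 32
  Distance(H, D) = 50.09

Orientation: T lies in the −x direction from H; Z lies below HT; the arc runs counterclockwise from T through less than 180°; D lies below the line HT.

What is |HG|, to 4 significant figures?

44.14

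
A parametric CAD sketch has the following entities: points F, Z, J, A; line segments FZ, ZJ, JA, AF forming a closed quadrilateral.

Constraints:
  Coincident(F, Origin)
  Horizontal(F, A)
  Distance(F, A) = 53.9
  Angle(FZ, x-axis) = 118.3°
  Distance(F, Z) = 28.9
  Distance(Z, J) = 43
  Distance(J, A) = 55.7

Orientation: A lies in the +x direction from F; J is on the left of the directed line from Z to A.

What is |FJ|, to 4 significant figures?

52.40

F is at the origin; F and A share the same y with |FA| = 53.9 and A in +x, so A = (53.9, 0). FZ runs at 118.3° with |FZ| = 28.9, so Z = (-13.70, 25.45). J is determined by |ZJ| = 43.0 and |JA| = 55.7 together: it lies at the intersection of circle(Z, 43.0) and circle(A, 55.7). With |ZA| = 72.23, the foot of the radical line on ZA is 27.44 from Z and the perpendicular offset is √(43.0² − 27.44²) = 33.11. Taking the left-of-ZA solution: J = (23.64, 46.76).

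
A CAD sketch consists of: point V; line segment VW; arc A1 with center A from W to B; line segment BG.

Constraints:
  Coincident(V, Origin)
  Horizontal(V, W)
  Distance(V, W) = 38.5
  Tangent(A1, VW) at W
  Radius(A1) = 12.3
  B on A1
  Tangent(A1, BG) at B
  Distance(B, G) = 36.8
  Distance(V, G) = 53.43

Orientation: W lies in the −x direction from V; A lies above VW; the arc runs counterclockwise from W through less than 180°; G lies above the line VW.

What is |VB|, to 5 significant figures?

28.586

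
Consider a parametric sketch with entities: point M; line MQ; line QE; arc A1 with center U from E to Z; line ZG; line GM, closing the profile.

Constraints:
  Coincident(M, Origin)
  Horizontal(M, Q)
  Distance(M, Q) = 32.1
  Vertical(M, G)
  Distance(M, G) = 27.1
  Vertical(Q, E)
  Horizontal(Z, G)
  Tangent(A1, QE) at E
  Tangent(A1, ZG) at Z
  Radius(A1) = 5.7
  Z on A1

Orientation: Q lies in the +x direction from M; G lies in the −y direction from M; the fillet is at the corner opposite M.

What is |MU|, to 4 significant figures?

33.98

M is at the origin; M and Q share the same y with |MQ| = 32.1 and Q on the +x side, so Q = (32.10, 0.000). MG is vertical with |MG| = 27.1 and G on the −y side, so G = (0.000, -27.10). The virtual corner opposite M is at (32.10, -27.10). A1 meets QE tangentially, so UE is at right angles to QE and since A1 is tangent to ZG there, UZ ⟂ ZG, with radius 5.7, so the center U sits 5.7 in from both sides at U = (26.40, -21.40). Then |MU| = |U − M| = 33.98.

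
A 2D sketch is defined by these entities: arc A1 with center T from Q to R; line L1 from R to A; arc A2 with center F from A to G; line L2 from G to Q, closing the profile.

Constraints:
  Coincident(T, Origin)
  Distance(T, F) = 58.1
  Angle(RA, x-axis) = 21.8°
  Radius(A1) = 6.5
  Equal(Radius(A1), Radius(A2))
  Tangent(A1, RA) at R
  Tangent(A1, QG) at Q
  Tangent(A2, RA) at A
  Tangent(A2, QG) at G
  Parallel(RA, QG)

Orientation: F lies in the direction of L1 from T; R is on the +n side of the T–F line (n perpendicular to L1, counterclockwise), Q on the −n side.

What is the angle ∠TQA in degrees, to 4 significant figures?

77.39°

The slot axis is L1's direction at 21.8°, so u = (cos 21.8°, sin 21.8°) = (0.9285, 0.3714) and n = (−sin 21.8°, cos 21.8°) = (-0.3714, 0.9285). T is at the origin and F lies 58.1 along u from T, so F = 58.1·u = (53.95, 21.58). Tangency of A1 to both parallel lines with radius 6.5 puts R and Q at T ± 6.5·n: R = (-2.414, 6.035), Q = (2.414, -6.035). Equal radii place A and G the same way about F: A = F + 6.5·n = (51.53, 27.61), G = F − 6.5·n = (56.36, 15.54). Then cos ∠TQA = QT·QA / (|QT||QA|), giving 77.39°.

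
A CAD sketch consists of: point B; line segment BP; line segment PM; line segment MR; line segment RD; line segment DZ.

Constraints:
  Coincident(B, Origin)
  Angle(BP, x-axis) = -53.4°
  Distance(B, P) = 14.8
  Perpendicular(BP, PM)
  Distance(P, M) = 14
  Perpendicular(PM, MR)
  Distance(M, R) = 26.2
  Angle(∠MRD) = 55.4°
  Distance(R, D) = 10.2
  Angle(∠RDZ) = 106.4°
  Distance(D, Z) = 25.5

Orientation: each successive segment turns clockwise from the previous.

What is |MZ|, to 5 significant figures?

3.8406

∠MRD = 55.4° gives RD at 2.0000° from the x-axis; with |RD| = 10.2, D = (-7.8426, 1.1609). ∠RDZ = 106.4° gives DZ at -71.600° from the x-axis; with |DZ| = 25.5, Z = (0.20643, -23.035). Then |MZ| = |Z − M| = 3.8406.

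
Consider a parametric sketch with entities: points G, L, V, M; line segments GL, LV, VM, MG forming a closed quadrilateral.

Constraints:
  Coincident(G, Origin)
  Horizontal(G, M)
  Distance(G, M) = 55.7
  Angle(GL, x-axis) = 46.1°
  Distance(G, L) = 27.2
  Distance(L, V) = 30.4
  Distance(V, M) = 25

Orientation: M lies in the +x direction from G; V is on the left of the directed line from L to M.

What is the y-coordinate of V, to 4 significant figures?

24.07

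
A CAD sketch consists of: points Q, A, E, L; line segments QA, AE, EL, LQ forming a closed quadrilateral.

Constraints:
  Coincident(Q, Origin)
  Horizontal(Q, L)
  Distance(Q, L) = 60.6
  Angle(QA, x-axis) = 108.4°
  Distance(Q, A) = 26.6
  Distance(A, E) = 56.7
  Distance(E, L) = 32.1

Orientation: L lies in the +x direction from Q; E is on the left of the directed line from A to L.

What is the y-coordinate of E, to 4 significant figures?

29.58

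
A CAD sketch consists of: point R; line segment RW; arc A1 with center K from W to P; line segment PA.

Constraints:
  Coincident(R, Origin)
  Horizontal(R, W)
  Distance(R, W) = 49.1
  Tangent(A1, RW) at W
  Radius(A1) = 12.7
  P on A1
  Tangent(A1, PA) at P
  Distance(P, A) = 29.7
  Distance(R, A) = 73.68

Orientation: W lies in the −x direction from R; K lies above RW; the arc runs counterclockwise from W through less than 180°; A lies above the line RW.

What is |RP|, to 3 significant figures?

45.0

Checks: ∠(KW, WR) = 90.00° ✓; |KW| = 12.70 ✓; |KP| = 12.70 ✓; ∠(KP, PA) = 90.00° ✓; |PA| = 29.70 ✓; |RA| = 73.68 ✓.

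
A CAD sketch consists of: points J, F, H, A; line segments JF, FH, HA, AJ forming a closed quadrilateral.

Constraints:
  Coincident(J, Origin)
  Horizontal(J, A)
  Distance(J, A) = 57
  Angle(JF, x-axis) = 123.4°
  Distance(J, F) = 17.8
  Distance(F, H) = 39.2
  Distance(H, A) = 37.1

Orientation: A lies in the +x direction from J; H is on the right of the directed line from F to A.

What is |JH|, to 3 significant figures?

23.0

J is at the origin; J and A share the same y with |JA| = 57.0 and A in +x, so A = (57.0, 0). JF runs at 123.4° with |JF| = 17.8, so F = (-9.80, 14.9). H is determined by |FH| = 39.2 and |HA| = 37.1 together: it lies at the intersection of circle(F, 39.2) and circle(A, 37.1). With |FA| = 68.4, the foot of the radical line on FA is 35.4 from F and the perpendicular offset is √(39.2² − 35.4²) = 16.9. Taking the right-of-FA solution: H = (21.1, -9.29).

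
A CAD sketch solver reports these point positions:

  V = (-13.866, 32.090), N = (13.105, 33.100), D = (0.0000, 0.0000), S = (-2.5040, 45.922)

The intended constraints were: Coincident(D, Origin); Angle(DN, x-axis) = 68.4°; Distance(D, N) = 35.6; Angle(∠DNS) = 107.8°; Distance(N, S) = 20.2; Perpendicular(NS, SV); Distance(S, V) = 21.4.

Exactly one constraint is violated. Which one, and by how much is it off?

Distance(S, V) = 21.4 — off by 3.50.

D = (0.00, 0.00) ✓; DN at 68.40° ✓; |DN| = 35.60 ✓; ∠DNS = 107.8° ✓; |NS| = 20.20 ✓; ∠(NS, SV) = 90.00° ✓; |SV| = 17.90 ✗.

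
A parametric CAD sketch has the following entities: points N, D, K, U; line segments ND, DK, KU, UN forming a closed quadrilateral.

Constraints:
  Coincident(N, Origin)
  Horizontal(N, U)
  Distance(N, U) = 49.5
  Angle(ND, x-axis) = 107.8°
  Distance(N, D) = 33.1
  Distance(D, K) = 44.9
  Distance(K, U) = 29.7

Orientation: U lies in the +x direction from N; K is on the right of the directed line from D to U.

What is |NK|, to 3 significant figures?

20.0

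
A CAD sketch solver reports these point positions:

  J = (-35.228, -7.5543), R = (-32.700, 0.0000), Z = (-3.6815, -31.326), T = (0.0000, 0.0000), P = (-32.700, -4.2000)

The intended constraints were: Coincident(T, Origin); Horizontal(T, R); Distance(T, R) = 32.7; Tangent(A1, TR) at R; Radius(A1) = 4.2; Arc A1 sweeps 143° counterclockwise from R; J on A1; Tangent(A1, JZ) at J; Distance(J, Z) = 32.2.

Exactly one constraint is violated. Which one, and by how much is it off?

Distance(J, Z) = 32.2 — off by 7.30.

T = (0.00, 0.00) ✓; T.y = 0.00, R.y = 0.00 ✓; |TR| = 32.70 ✓; ∠(PR, RT) = 90.00° ✓; |PR| = 4.200 ✓; bearing(P→J) − bearing(P→R) = 143.0° ✓; |PJ| = 4.200 ✓; ∠(PJ, JZ) = 90.00° ✓; |JZ| = 39.50 ✗.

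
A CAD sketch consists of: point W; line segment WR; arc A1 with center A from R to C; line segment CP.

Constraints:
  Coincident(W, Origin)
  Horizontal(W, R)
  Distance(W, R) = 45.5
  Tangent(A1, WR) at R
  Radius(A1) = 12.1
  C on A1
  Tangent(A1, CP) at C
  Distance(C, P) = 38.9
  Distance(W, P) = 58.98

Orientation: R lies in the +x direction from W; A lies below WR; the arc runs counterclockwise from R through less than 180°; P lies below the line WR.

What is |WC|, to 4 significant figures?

35.30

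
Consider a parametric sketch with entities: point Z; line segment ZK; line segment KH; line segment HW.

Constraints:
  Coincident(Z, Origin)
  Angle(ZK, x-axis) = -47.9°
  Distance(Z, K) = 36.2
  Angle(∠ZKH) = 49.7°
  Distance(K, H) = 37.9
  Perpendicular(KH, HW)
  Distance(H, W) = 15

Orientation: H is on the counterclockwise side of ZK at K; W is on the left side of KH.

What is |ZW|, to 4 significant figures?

19.20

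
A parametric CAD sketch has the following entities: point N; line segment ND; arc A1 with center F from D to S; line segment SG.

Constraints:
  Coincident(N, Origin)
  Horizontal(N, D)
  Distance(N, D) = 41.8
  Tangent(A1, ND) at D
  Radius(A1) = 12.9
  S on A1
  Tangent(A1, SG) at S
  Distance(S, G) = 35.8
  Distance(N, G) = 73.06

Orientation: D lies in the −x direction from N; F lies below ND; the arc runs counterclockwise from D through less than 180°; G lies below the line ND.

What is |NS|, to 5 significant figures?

56.229

Checks: |FS| = 12.90 ✓; ∠(FS, SG) = 90.00° ✓; |SG| = 35.80 ✓; |NG| = 73.06 ✓.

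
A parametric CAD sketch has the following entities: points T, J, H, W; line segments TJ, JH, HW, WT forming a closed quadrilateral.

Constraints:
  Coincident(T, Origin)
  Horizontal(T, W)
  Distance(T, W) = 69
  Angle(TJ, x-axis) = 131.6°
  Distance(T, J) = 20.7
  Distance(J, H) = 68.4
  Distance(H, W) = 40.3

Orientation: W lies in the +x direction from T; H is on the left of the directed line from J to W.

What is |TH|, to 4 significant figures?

62.92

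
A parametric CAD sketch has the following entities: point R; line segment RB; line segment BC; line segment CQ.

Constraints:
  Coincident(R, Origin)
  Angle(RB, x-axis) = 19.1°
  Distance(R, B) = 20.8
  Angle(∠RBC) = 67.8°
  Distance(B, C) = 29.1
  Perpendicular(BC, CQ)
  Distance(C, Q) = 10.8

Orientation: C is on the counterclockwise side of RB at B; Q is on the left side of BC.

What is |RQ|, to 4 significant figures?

22.86

R is at the origin; RB runs at 19.1° with length 20.8, so B = 20.8·(cos 19.1°, sin 19.1°) = (19.65, 6.806). ∠RBC = 67.8°, so BC runs at 19.1° + (180° − 67.8°) = 131.3° from the x-axis; with |BC| = 29.1, C = B + 29.1·(cos 131.3°, sin 131.3°) = (0.4489, 28.67). BC ⟂ CQ; with |CQ| = 10.8 on the left of BC, Q = C + 10.8·(-0.7513, -0.6600) = (-7.665, 21.54). Then |RQ| = |Q − R| = 22.86.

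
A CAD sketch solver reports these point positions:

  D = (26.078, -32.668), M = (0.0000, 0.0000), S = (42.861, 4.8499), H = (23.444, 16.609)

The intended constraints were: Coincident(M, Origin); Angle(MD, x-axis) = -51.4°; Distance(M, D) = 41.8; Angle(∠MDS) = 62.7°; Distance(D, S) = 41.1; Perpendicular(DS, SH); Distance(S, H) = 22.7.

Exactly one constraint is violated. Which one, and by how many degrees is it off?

Perpendicular(DS, SH) — off by 7.10°.

M = (0.00, 0.00) ✓; MD at -51.40° ✓; |MD| = 41.80 ✓; ∠MDS = 62.70° ✓; |DS| = 41.10 ✓; ∠(DS, SH) = 82.90° ✗; |SH| = 22.70 ✓.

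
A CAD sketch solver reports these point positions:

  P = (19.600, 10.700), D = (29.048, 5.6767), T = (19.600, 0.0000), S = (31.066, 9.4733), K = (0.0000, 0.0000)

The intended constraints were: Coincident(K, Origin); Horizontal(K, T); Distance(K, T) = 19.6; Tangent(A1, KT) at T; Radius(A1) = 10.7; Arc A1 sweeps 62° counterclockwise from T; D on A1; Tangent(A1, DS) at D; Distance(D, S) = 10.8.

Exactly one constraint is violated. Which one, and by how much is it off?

Distance(D, S) = 10.8 — off by 6.50.

K = (0.00, 0.00) ✓; K.y = 0.00, T.y = 0.00 ✓; |KT| = 19.60 ✓; ∠(PT, TK) = 90.00° ✓; |PT| = 10.70 ✓; bearing(P→D) − bearing(P→T) = 62.00° ✓; |PD| = 10.70 ✓; ∠(PD, DS) = 89.99° ✓; |DS| = 4.300 ✗.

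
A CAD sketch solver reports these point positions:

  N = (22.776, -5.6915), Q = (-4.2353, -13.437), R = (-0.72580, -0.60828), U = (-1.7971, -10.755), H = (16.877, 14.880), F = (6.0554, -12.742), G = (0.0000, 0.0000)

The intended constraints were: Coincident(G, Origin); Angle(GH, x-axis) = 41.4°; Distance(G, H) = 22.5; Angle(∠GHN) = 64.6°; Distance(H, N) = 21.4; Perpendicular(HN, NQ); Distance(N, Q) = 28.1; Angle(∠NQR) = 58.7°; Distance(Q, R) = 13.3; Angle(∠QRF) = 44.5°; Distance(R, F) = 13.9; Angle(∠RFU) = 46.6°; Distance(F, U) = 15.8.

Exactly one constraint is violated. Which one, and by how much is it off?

Distance(F, U) = 15.8 — off by 7.70.

G = (0.00, 0.00) ✓; GH at 41.40° ✓; |GH| = 22.50 ✓; ∠GHN = 64.60° ✓; |HN| = 21.40 ✓; ∠(HN, NQ) = 90.00° ✓; |NQ| = 28.10 ✓; ∠NQR = 58.70° ✓; |QR| = 13.30 ✓; ∠QRF = 44.50° ✓; |RF| = 13.90 ✓; ∠RFU = 46.60° ✓; |FU| = 8.100 ✗.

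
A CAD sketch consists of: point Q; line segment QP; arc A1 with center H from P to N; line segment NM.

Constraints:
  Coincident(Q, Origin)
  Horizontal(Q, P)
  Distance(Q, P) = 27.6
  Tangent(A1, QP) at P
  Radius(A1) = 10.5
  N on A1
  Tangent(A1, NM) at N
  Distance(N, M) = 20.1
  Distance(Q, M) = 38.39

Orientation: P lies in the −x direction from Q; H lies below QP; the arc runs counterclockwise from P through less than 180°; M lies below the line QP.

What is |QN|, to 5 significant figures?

39.364

Q is at the origin; Q and P share the same y with |QP| = 27.6 and P on the −x side, so P = (-27.600, 0.0000). Tangency of A1 to QP means the radius HP is perpendicular to QP, so H = P + (0, -10.5) = (-27.600, -10.500). Since HN ⟂ NM (tangency), |HM| = √(10.5² + 20.1²) = 22.677 regardless of where N sits on A1. So M lies on both circle(Q, 38.39) and circle(H, 22.677); the below-QP intersection is M = (-20.939, -32.177). N is the foot of the tangent from M: N = (-35.068, -17.881).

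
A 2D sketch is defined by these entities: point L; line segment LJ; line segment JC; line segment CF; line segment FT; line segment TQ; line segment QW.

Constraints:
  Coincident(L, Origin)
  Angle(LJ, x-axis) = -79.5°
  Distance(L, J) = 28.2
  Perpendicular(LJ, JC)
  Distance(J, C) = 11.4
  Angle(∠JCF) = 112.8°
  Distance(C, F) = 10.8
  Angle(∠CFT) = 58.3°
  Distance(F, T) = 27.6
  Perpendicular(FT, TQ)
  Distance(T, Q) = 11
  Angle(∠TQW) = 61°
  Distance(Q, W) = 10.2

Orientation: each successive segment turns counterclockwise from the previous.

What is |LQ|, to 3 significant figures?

34.8

L is at the origin; LJ runs at -79.5° with length 28.2, so J = (5.14, -27.7). LJ ⟂ JC, so JC runs at 10.5°; with |JC| = 11.4, C = (16.3, -25.7). ∠JCF = 112.8° gives CF at 77.7° from the x-axis; with |CF| = 10.8, F = (18.6, -15.1). ∠CFT = 58.3° gives FT at -161° from the x-axis; with |FT| = 27.6, T = (-7.38, -24.3). The perpendicularity gives TQ at right angles to FT, so TQ runs at -70.6°; with |TQ| = 11.0, Q = (-3.73, -34.6). Then |LQ| = |Q − L| = 34.8.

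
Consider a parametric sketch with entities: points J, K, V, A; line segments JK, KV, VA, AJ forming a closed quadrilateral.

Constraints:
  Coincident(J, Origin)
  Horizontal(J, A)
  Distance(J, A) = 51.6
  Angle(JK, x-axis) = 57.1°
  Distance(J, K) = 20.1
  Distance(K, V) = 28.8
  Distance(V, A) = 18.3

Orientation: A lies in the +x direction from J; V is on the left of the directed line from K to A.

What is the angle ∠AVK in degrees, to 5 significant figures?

137.37°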